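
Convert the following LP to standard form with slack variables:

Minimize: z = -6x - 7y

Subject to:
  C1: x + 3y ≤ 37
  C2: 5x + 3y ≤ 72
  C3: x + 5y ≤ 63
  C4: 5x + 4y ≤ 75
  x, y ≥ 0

min z = -6x - 7y

s.t.
  x + 3y + s1 = 37
  5x + 3y + s2 = 72
  x + 5y + s3 = 63
  5x + 4y + s4 = 75
  x, y, s1, s2, s3, s4 ≥ 0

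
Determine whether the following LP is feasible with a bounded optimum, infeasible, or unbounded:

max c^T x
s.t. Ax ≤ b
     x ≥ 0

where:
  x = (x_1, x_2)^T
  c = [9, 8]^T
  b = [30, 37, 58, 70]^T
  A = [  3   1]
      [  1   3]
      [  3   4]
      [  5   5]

Feasible with a bounded optimal solution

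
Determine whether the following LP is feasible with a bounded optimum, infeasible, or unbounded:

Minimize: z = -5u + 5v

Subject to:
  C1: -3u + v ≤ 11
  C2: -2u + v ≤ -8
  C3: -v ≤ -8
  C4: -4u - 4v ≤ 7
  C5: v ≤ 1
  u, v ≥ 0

Infeasible (no feasible solution exists)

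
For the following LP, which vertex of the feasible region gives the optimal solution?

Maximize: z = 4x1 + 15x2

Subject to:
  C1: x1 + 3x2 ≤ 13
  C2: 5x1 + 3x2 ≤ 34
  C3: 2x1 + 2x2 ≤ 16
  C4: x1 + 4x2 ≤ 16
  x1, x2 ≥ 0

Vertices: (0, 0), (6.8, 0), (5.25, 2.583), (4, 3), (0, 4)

Evaluate the objective at each vertex of the feasible region:
  z(0, 0) = 0
  z(6.8, 0) = 27.2
  z(5.25, 2.583) = 59.75
  z(4, 3) = 61  ←
  z(0, 4) = 60
The maximum is at x1 = 4, x2 = 3.

(4, 3)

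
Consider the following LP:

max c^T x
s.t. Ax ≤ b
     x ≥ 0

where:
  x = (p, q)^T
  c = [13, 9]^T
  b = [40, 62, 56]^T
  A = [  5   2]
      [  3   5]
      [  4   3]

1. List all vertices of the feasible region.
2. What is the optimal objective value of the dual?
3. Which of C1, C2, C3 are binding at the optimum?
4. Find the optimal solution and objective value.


1. (0, 0), (8, 0), (4, 10), (0, 12.4)
2. 142
3. C1, C2
4. p = 4, q = 10, z = 142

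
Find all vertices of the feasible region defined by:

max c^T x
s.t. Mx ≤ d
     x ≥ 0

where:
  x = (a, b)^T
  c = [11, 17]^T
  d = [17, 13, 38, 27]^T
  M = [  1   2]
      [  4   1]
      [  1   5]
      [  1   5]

(0, 0), (3.25, 0), (2, 5), (0, 5.4)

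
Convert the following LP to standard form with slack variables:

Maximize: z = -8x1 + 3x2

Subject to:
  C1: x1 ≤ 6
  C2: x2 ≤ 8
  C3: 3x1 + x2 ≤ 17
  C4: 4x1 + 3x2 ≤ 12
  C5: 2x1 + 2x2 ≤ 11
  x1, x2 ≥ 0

max z = -8x1 + 3x2

s.t.
  x1 + s1 = 6
  x2 + s2 = 8
  3x1 + x2 + s3 = 17
  4x1 + 3x2 + s4 = 12
  2x1 + 2x2 + s5 = 11
  x1, x2, s1, s2, s3, s4, s5 ≥ 0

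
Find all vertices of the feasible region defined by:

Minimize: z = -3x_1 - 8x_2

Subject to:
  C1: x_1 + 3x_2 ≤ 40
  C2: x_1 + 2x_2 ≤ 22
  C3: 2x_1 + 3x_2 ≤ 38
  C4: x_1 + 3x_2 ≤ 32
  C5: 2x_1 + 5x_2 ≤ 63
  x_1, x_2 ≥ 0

(0, 0), (19, 0), (10, 6), (2, 10), (0, 10.67)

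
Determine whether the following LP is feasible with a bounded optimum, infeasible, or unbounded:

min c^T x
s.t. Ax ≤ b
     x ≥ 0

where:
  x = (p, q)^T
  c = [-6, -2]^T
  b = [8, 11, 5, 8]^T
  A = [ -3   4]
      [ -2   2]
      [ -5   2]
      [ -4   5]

Unbounded (objective can decrease without bound)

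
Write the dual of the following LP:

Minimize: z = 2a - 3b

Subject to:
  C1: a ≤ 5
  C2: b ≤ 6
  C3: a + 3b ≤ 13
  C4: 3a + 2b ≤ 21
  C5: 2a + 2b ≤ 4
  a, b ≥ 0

Primal min cᵀx s.t. Ax ≤ b, x ≥ 0  →  Dual max −bᵀy s.t. Aᵀy ≥ −c, y ≥ 0.

Maximize: z = -5y1 - 6y2 - 13y3 - 21y4 - 4y5

Subject to:
  y1 + y3 + 3y4 + 2y5 ≥ -2
  y2 + 3y3 + 2y4 + 2y5 ≥ 3
  y1, y2, y3, y4, y5 ≥ 0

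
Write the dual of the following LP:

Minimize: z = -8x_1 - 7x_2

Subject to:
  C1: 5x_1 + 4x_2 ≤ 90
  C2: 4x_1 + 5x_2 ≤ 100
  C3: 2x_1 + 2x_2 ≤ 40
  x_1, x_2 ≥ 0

Primal min cᵀx s.t. Ax ≤ b, x ≥ 0  →  Dual max −bᵀy s.t. Aᵀy ≥ −c, y ≥ 0.

Maximize: z = -90y1 - 100y2 - 40y3

Subject to:
  5y1 + 4y2 + 2y3 ≥ 8
  4y1 + 5y2 + 2y3 ≥ 7
  y1, y2, y3 ≥ 0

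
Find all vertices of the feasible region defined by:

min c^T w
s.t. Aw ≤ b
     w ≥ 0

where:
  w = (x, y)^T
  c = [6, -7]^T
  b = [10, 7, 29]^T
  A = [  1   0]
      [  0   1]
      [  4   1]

(0, 0), (7.25, 0), (5.5, 7), (0, 7)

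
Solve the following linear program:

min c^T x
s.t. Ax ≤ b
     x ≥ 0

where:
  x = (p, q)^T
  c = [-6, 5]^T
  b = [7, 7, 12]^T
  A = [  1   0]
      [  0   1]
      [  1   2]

Evaluate the objective at each vertex of the feasible region:
  z(0, 0) = 0
  z(7, 0) = -42  ←
  z(7, 2.5) = -29.5
  z(0, 6) = 30
The minimum is at p = 7, q = 0.

p = 7, q = 0, z = -42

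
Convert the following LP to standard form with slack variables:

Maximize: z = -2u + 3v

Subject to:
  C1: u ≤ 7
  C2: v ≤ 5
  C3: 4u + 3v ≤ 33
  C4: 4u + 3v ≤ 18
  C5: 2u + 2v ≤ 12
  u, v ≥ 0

max z = -2u + 3v

s.t.
  u + s1 = 7
  v + s2 = 5
  4u + 3v + s3 = 33
  4u + 3v + s4 = 18
  2u + 2v + s5 = 12
  u, v, s1, s2, s3, s4, s5 ≥ 0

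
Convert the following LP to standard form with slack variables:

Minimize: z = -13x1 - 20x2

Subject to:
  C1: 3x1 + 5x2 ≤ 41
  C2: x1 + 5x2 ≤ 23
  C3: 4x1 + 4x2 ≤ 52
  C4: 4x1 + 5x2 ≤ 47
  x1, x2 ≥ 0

min z = -13x1 - 20x2

s.t.
  3x1 + 5x2 + s1 = 41
  x1 + 5x2 + s2 = 23
  4x1 + 4x2 + s3 = 52
  4x1 + 5x2 + s4 = 47
  x1, x2, s1, s2, s3, s4 ≥ 0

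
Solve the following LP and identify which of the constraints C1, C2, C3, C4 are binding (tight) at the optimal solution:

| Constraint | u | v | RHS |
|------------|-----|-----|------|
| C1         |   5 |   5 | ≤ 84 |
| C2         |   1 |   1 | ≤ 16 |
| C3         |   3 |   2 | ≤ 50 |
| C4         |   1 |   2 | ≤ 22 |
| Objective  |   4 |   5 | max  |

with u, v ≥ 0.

At u = 10, v = 6, compute slack b - a·x for each constraint:
  C1: 84 − 80 = 4  (slack)
  C2: 16 − 16 = 0  (binding)
  C3: 50 − 42 = 8  (slack)
  C4: 22 − 22 = 0  (binding)

Optimal: u = 10, v = 6
Binding: C2, C4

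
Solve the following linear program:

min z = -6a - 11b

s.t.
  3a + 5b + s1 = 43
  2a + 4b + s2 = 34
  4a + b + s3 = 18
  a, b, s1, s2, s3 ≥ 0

Evaluate the objective at each vertex of the feasible region:
  z(0, 0) = 0
  z(4.5, 0) = -27
  z(2.765, 6.941) = -92.94
  z(1, 8) = -94  ←
  z(0, 8.5) = -93.5
The minimum is at a = 1, b = 8.

a = 1, b = 8, z = -94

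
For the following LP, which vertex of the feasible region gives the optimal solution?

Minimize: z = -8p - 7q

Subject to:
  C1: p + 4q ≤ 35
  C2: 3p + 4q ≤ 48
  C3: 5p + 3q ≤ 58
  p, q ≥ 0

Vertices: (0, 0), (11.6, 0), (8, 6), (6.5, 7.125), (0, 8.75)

Evaluate the objective at each vertex of the feasible region:
  z(0, 0) = 0
  z(11.6, 0) = -92.8
  z(8, 6) = -106  ←
  z(6.5, 7.125) = -101.9
  z(0, 8.75) = -61.25
The minimum is at p = 8, q = 6.

(8, 6)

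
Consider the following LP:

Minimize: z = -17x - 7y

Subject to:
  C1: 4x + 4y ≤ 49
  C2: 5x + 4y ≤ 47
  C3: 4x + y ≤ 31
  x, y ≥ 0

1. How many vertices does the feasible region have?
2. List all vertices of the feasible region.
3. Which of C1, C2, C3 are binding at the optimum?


1. 4
2. (0, 0), (7.75, 0), (7, 3), (0, 11.75)
3. C2, C3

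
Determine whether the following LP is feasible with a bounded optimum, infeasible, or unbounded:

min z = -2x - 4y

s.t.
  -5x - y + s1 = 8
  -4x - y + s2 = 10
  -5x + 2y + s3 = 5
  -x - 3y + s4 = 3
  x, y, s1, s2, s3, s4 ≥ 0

Unbounded (objective can decrease without bound)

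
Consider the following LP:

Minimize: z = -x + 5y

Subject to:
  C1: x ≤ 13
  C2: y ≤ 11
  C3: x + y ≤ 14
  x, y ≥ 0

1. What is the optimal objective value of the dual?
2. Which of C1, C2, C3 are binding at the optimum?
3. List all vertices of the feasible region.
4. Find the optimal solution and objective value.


1. -13
2. C1
3. (0, 0), (13, 0), (13, 1), (3, 11), (0, 11)
4. x = 13, y = 0, z = -13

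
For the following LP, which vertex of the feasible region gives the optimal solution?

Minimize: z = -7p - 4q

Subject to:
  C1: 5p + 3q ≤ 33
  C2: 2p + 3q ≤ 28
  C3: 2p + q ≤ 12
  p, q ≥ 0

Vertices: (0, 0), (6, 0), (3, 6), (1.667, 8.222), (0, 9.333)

Evaluate the objective at each vertex of the feasible region:
  z(0, 0) = 0
  z(6, 0) = -42
  z(3, 6) = -45  ←
  z(1.667, 8.222) = -44.56
  z(0, 9.333) = -37.33
The minimum is at p = 3, q = 6.

(3, 6)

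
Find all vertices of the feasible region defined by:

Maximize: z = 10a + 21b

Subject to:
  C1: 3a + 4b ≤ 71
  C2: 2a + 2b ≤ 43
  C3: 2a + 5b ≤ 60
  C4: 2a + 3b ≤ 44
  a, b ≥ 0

(0, 0), (21.5, 0), (20.5, 1), (10, 8), (0, 12)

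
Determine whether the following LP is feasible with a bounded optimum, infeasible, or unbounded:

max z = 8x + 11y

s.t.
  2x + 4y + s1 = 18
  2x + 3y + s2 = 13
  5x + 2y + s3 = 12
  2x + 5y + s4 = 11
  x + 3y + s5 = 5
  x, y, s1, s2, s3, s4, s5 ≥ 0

Feasible with a bounded optimal solution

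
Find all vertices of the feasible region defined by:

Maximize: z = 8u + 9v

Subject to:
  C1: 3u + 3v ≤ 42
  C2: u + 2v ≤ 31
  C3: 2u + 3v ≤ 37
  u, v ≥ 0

(0, 0), (14, 0), (5, 9), (0, 12.33)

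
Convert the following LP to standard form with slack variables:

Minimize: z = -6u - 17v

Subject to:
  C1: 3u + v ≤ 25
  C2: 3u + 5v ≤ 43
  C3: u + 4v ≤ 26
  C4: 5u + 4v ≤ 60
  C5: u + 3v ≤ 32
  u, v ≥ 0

min z = -6u - 17v

s.t.
  3u + v + s1 = 25
  3u + 5v + s2 = 43
  u + 4v + s3 = 26
  5u + 4v + s4 = 60
  u + 3v + s5 = 32
  u, v, s1, s2, s3, s4, s5 ≥ 0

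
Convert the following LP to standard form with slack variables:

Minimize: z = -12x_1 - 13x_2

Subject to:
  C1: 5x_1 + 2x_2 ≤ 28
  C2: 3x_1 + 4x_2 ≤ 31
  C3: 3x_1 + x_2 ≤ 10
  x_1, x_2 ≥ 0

min z = -12x_1 - 13x_2

s.t.
  5x_1 + 2x_2 + s1 = 28
  3x_1 + 4x_2 + s2 = 31
  3x_1 + x_2 + s3 = 10
  x_1, x_2, s1, s2, s3 ≥ 0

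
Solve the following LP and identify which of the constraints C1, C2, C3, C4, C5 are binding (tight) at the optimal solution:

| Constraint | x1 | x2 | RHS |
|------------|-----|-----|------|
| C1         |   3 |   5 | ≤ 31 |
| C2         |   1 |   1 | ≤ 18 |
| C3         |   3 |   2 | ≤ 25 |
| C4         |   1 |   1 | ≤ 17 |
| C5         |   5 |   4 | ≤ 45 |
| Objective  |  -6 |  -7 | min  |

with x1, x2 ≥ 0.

At x1 = 7, x2 = 2, compute slack b - a·x for each constraint:
  C1: 31 − 31 = 0  (binding)
  C2: 18 − 9 = 9  (slack)
  C3: 25 − 25 = 0  (binding)
  C4: 17 − 9 = 8  (slack)
  C5: 45 − 43 = 2  (slack)

Optimal: x1 = 7, x2 = 2
Binding: C1, C3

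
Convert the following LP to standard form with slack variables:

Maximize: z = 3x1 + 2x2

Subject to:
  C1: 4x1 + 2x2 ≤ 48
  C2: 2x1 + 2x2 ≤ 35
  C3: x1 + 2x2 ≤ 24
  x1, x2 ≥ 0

max z = 3x1 + 2x2

s.t.
  4x1 + 2x2 + s1 = 48
  2x1 + 2x2 + s2 = 35
  x1 + 2x2 + s3 = 24
  x1, x2, s1, s2, s3 ≥ 0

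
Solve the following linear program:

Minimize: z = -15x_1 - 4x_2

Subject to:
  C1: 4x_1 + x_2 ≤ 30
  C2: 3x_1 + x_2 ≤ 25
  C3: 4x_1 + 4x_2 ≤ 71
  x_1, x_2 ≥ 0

Evaluate the objective at each vertex of the feasible region:
  z(0, 0) = 0
  z(7.5, 0) = -112.5
  z(5, 10) = -115  ←
  z(3.625, 14.12) = -110.9
  z(0, 17.75) = -71
The minimum is at x_1 = 5, x_2 = 10.

x_1 = 5, x_2 = 10, z = -115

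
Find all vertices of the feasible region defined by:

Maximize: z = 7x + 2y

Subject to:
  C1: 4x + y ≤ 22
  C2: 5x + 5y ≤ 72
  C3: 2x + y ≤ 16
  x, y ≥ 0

(0, 0), (5.5, 0), (3, 10), (1.6, 12.8), (0, 14.4)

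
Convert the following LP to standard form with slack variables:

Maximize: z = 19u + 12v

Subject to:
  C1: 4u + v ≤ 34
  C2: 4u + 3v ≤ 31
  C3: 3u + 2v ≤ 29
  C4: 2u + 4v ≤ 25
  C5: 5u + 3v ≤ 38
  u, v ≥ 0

max z = 19u + 12v

s.t.
  4u + v + s1 = 34
  4u + 3v + s2 = 31
  3u + 2v + s3 = 29
  2u + 4v + s4 = 25
  5u + 3v + s5 = 38
  u, v, s1, s2, s3, s4, s5 ≥ 0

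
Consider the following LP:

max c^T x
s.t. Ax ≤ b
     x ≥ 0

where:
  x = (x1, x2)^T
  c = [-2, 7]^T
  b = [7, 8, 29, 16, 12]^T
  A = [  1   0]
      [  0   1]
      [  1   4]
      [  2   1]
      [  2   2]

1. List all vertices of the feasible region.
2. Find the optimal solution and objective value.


1. (0, 0), (6, 0), (0, 6)
2. x1 = 0, x2 = 6, z = 42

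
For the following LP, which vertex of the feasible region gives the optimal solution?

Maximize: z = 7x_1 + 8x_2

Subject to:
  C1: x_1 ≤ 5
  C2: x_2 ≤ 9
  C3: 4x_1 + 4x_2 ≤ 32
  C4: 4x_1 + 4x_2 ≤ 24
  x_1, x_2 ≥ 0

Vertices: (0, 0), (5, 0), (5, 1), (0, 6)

Evaluate the objective at each vertex of the feasible region:
  z(0, 0) = 0
  z(5, 0) = 35
  z(5, 1) = 43
  z(0, 6) = 48  ←
The maximum is at x_1 = 0, x_2 = 6.

(0, 6)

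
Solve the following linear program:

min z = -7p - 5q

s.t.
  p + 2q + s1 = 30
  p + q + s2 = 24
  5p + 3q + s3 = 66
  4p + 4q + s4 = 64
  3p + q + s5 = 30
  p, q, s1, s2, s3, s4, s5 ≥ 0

Evaluate the objective at each vertex of the feasible region:
  z(0, 0) = 0
  z(10, 0) = -70
  z(7, 9) = -94  ←
  z(2, 14) = -84
  z(0, 15) = -75
The minimum is at p = 7, q = 9.

p = 7, q = 9, z = -94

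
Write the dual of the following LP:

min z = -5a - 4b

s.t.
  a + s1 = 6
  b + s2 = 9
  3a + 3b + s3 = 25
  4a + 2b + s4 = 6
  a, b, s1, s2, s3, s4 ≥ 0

Primal min cᵀx s.t. Ax ≤ b, x ≥ 0  →  Dual max −bᵀy s.t. Aᵀy ≥ −c, y ≥ 0.

Maximize: z = -6y1 - 9y2 - 25y3 - 6y4

Subject to:
  y1 + 3y3 + 4y4 ≥ 5
  y2 + 3y3 + 2y4 ≥ 4
  y1, y2, y3, y4 ≥ 0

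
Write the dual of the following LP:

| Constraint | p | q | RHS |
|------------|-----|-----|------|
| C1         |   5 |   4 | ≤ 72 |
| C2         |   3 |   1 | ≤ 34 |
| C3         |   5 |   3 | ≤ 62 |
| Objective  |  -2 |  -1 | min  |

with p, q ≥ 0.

Primal min cᵀx s.t. Ax ≤ b, x ≥ 0  →  Dual max −bᵀy s.t. Aᵀy ≥ −c, y ≥ 0.

Maximize: z = -72y1 - 34y2 - 62y3

Subject to:
  5y1 + 3y2 + 5y3 ≥ 2
  4y1 + y2 + 3y3 ≥ 1
  y1, y2, y3 ≥ 0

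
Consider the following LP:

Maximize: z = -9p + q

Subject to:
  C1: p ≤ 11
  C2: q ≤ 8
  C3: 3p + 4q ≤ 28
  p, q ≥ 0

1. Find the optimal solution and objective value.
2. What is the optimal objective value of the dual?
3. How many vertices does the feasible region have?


1. p = 0, q = 7, z = 7
2. 7
3. 3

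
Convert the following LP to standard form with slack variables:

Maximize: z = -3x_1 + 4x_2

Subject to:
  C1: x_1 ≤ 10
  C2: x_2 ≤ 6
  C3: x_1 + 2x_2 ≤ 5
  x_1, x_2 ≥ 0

max z = -3x_1 + 4x_2

s.t.
  x_1 + s1 = 10
  x_2 + s2 = 6
  x_1 + 2x_2 + s3 = 5
  x_1, x_2, s1, s2, s3 ≥ 0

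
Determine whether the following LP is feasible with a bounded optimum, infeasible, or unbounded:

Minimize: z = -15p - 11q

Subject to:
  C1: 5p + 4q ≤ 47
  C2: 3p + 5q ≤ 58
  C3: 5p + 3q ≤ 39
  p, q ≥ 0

Feasible with a bounded optimal solution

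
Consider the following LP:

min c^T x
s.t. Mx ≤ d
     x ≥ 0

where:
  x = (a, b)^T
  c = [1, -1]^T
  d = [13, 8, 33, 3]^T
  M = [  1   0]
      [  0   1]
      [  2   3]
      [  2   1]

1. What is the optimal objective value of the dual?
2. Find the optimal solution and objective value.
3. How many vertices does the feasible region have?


1. -3
2. a = 0, b = 3, z = -3
3. 3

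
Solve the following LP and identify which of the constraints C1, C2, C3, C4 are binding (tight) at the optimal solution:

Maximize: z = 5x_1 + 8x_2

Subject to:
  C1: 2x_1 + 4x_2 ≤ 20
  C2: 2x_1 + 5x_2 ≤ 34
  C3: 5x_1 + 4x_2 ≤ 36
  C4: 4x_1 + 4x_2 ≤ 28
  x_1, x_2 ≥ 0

At x_1 = 4, x_2 = 3, compute slack b - a·x for each constraint:
  C1: 20 − 20 = 0  (binding)
  C2: 34 − 23 = 11  (slack)
  C3: 36 − 32 = 4  (slack)
  C4: 28 − 28 = 0  (binding)

Optimal: x_1 = 4, x_2 = 3
Binding: C1, C4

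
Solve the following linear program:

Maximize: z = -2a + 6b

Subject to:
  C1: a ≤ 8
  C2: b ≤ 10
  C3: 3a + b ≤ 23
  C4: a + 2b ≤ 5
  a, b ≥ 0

Evaluate the objective at each vertex of the feasible region:
  z(0, 0) = 0
  z(5, 0) = -10
  z(0, 2.5) = 15  ←
The maximum is at a = 0, b = 2.5.

a = 0, b = 2.5, z = 15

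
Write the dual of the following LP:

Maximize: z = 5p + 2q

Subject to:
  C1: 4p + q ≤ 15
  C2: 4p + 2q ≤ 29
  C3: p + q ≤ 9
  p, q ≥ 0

Primal max cᵀx s.t. Ax ≤ b, x ≥ 0  →  Dual min bᵀy s.t. Aᵀy ≥ c, y ≥ 0.

Minimize: z = 15y1 + 29y2 + 9y3

Subject to:
  4y1 + 4y2 + y3 ≥ 5
  y1 + 2y2 + y3 ≥ 2
  y1, y2, y3 ≥ 0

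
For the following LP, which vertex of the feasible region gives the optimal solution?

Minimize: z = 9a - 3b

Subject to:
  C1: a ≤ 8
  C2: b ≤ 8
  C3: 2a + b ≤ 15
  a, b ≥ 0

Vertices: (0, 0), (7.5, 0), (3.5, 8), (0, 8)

Evaluate the objective at each vertex of the feasible region:
  z(0, 0) = 0
  z(7.5, 0) = 67.5
  z(3.5, 8) = 7.5
  z(0, 8) = -24  ←
The minimum is at a = 0, b = 8.

(0, 8)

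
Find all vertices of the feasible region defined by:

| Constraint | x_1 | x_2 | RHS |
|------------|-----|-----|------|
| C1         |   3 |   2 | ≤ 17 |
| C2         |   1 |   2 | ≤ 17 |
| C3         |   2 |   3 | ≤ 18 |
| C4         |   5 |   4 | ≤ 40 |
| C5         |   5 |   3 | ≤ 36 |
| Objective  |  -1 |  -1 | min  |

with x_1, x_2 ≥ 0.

(0, 0), (5.667, 0), (3, 4), (0, 6)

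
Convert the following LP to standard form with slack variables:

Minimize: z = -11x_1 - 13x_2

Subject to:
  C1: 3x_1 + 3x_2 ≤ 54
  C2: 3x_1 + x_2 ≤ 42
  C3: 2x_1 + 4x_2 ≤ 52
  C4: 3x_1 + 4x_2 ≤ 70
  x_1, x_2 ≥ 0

min z = -11x_1 - 13x_2

s.t.
  3x_1 + 3x_2 + s1 = 54
  3x_1 + x_2 + s2 = 42
  2x_1 + 4x_2 + s3 = 52
  3x_1 + 4x_2 + s4 = 70
  x_1, x_2, s1, s2, s3, s4 ≥ 0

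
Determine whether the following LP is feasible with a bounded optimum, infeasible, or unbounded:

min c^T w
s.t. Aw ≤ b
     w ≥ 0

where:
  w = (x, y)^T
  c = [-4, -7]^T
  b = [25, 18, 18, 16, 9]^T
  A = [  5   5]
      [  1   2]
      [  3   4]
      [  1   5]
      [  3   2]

Feasible with a bounded optimal solution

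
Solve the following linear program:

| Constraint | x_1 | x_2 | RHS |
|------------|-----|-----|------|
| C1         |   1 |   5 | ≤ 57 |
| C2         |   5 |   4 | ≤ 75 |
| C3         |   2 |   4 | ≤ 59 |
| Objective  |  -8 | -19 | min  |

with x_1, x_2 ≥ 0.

Evaluate the objective at each vertex of the feasible region:
  z(0, 0) = 0
  z(15, 0) = -120
  z(7, 10) = -246  ←
  z(0, 11.4) = -216.6
The minimum is at x_1 = 7, x_2 = 10.

x_1 = 7, x_2 = 10, z = -246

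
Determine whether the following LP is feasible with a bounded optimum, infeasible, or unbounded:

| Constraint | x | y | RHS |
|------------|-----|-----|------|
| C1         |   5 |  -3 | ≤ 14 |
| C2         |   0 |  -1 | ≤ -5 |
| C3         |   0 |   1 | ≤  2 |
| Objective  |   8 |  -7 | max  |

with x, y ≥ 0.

Infeasible (no feasible solution exists)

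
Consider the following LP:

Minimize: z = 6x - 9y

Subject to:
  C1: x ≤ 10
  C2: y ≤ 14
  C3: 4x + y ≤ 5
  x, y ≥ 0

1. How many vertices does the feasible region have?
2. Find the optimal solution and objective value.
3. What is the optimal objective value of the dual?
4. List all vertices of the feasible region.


1. 3
2. x = 0, y = 5, z = -45
3. -45
4. (0, 0), (1.25, 0), (0, 5)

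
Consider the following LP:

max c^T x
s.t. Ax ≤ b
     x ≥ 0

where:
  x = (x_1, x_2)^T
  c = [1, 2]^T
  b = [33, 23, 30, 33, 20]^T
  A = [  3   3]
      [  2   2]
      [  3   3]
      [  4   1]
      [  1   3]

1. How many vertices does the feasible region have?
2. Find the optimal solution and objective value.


1. 5
2. x_1 = 5, x_2 = 5, z = 15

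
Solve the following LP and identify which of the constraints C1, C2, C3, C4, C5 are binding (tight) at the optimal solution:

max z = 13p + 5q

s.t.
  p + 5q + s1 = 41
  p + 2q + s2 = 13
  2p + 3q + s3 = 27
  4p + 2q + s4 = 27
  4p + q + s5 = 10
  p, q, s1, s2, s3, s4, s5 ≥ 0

At p = 1, q = 6, compute slack b - a·x for each constraint:
  C1: 41 − 31 = 10  (slack)
  C2: 13 − 13 = 0  (binding)
  C3: 27 − 20 = 7  (slack)
  C4: 27 − 16 = 11  (slack)
  C5: 10 − 10 = 0  (binding)

Optimal: p = 1, q = 6
Binding: C2, C5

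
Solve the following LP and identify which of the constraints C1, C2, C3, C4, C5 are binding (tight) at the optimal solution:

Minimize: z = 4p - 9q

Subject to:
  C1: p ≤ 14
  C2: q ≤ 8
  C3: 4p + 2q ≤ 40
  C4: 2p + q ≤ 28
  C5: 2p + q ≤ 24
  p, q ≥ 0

At p = 0, q = 8, compute slack b - a·x for each constraint:
  C1: 14 − 0 = 14  (slack)
  C2: 8 − 8 = 0  (binding)
  C3: 40 − 16 = 24  (slack)
  C4: 28 − 8 = 20  (slack)
  C5: 24 − 8 = 16  (slack)

Optimal: p = 0, q = 8
Binding: C2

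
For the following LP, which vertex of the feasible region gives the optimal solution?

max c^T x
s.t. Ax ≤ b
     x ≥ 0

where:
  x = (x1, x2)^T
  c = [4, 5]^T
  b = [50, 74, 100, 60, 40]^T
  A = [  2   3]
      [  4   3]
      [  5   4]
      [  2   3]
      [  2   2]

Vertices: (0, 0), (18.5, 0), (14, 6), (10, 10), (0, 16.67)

Evaluate the objective at each vertex of the feasible region:
  z(0, 0) = 0
  z(18.5, 0) = 74
  z(14, 6) = 86
  z(10, 10) = 90  ←
  z(0, 16.67) = 83.33
The maximum is at x1 = 10, x2 = 10.

(10, 10)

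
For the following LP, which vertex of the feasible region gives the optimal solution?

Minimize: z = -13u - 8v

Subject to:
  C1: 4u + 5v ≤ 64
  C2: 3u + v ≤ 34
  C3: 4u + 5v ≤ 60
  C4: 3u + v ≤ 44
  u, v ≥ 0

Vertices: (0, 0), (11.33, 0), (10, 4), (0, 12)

Evaluate the objective at each vertex of the feasible region:
  z(0, 0) = 0
  z(11.33, 0) = -147.3
  z(10, 4) = -162  ←
  z(0, 12) = -96
The minimum is at u = 10, v = 4.

(10, 4)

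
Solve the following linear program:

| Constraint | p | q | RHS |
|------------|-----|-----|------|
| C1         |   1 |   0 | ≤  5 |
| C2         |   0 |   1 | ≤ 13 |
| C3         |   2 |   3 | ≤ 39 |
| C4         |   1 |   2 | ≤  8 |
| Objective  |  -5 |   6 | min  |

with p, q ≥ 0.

Evaluate the objective at each vertex of the feasible region:
  z(0, 0) = 0
  z(5, 0) = -25  ←
  z(5, 1.5) = -16
  z(0, 4) = 24
The minimum is at p = 5, q = 0.

p = 5, q = 0, z = -25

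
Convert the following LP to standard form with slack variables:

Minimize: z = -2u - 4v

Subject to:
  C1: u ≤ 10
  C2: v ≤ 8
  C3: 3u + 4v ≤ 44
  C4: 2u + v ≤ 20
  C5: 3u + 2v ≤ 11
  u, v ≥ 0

min z = -2u - 4v

s.t.
  u + s1 = 10
  v + s2 = 8
  3u + 4v + s3 = 44
  2u + v + s4 = 20
  3u + 2v + s5 = 11
  u, v, s1, s2, s3, s4, s5 ≥ 0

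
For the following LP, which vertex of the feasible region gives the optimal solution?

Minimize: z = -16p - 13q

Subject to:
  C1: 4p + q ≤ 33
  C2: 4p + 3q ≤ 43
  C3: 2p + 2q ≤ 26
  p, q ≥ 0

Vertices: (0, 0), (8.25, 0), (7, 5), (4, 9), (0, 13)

Evaluate the objective at each vertex of the feasible region:
  z(0, 0) = 0
  z(8.25, 0) = -132
  z(7, 5) = -177
  z(4, 9) = -181  ←
  z(0, 13) = -169
The minimum is at p = 4, q = 9.

(4, 9)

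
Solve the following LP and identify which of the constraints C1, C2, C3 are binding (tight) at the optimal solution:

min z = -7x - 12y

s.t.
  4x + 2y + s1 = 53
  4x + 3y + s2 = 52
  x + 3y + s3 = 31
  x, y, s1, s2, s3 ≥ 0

At x = 7, y = 8, compute slack b - a·x for each constraint:
  C1: 53 − 44 = 9  (slack)
  C2: 52 − 52 = 0  (binding)
  C3: 31 − 31 = 0  (binding)

Optimal: x = 7, y = 8
Binding: C2, C3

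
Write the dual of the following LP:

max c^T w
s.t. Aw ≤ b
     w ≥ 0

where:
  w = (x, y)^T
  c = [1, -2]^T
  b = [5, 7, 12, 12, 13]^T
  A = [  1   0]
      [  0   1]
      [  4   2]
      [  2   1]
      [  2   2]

Primal max cᵀx s.t. Ax ≤ b, x ≥ 0  →  Dual min bᵀy s.t. Aᵀy ≥ c, y ≥ 0.

Minimize: z = 5y1 + 7y2 + 12y3 + 12y4 + 13y5

Subject to:
  y1 + 4y3 + 2y4 + 2y5 ≥ 1
  y2 + 2y3 + y4 + 2y5 ≥ -2
  y1, y2, y3, y4, y5 ≥ 0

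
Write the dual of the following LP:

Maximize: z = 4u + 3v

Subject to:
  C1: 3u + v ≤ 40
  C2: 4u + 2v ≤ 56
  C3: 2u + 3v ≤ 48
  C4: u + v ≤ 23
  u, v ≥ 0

Primal max cᵀx s.t. Ax ≤ b, x ≥ 0  →  Dual min bᵀy s.t. Aᵀy ≥ c, y ≥ 0.

Minimize: z = 40y1 + 56y2 + 48y3 + 23y4

Subject to:
  3y1 + 4y2 + 2y3 + y4 ≥ 4
  y1 + 2y2 + 3y3 + y4 ≥ 3
  y1, y2, y3, y4 ≥ 0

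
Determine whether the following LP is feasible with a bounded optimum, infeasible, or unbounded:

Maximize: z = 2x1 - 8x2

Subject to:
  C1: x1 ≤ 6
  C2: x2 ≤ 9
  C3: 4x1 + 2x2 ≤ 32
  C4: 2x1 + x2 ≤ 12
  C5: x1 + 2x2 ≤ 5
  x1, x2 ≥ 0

Feasible with a bounded optimal solution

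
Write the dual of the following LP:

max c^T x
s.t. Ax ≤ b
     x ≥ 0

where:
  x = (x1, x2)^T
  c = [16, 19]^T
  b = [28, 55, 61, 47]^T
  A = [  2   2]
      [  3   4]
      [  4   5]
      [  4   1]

Primal max cᵀx s.t. Ax ≤ b, x ≥ 0  →  Dual min bᵀy s.t. Aᵀy ≥ c, y ≥ 0.

Minimize: z = 28y1 + 55y2 + 61y3 + 47y4

Subject to:
  2y1 + 3y2 + 4y3 + 4y4 ≥ 16
  2y1 + 4y2 + 5y3 + y4 ≥ 19
  y1, y2, y3, y4 ≥ 0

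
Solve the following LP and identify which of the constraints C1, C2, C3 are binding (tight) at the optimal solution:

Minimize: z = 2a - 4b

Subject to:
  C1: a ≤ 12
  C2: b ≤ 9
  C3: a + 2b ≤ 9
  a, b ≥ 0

At a = 0, b = 4.5, compute slack b - a·x for each constraint:
  C1: 12 − 0 = 12  (slack)
  C2: 9 − 4.5 = 4.5  (slack)
  C3: 9 − 9 = 0  (binding)

Optimal: a = 0, b = 4.5
Binding: C3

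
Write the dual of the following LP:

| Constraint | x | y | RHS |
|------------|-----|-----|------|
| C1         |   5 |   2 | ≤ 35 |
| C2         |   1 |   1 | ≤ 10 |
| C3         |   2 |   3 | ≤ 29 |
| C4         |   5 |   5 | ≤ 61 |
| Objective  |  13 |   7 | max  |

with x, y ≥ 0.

Primal max cᵀx s.t. Ax ≤ b, x ≥ 0  →  Dual min bᵀy s.t. Aᵀy ≥ c, y ≥ 0.

Minimize: z = 35y1 + 10y2 + 29y3 + 61y4

Subject to:
  5y1 + y2 + 2y3 + 5y4 ≥ 13
  2y1 + y2 + 3y3 + 5y4 ≥ 7
  y1, y2, y3, y4 ≥ 0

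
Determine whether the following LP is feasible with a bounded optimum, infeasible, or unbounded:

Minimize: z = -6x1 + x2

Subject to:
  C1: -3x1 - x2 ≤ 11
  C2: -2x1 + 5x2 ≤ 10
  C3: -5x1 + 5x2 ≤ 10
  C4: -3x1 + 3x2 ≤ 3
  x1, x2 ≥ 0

Unbounded (objective can decrease without bound)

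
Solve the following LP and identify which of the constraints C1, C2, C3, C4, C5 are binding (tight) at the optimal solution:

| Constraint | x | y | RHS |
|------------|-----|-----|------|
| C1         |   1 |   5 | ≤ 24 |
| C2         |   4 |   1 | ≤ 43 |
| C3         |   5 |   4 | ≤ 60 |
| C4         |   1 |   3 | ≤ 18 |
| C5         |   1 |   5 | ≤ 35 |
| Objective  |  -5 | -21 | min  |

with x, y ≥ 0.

At x = 9, y = 3, compute slack b - a·x for each constraint:
  C1: 24 − 24 = 0  (binding)
  C2: 43 − 39 = 4  (slack)
  C3: 60 − 57 = 3  (slack)
  C4: 18 − 18 = 0  (binding)
  C5: 35 − 24 = 11  (slack)

Optimal: x = 9, y = 3
Binding: C1, C4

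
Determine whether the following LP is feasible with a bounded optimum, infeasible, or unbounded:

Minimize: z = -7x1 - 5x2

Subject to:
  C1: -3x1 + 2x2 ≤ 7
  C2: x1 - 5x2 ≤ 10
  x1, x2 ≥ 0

Unbounded (objective can decrease without bound)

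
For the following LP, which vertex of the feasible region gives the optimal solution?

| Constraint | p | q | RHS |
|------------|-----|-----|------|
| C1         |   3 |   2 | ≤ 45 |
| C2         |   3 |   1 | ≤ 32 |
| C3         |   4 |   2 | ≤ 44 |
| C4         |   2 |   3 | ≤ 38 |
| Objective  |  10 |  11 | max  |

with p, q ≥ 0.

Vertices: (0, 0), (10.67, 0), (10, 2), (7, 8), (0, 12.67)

Evaluate the objective at each vertex of the feasible region:
  z(0, 0) = 0
  z(10.67, 0) = 106.7
  z(10, 2) = 122
  z(7, 8) = 158  ←
  z(0, 12.67) = 139.3
The maximum is at p = 7, q = 8.

(7, 8)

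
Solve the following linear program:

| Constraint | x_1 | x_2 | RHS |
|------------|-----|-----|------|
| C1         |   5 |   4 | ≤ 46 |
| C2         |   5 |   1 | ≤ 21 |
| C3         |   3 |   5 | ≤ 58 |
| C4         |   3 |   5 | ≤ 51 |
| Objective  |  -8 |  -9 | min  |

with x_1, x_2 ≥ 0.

Evaluate the objective at each vertex of the feasible region:
  z(0, 0) = 0
  z(4.2, 0) = -33.6
  z(2.533, 8.333) = -95.27
  z(2, 9) = -97  ←
  z(0, 10.2) = -91.8
The minimum is at x_1 = 2, x_2 = 9.

x_1 = 2, x_2 = 9, z = -97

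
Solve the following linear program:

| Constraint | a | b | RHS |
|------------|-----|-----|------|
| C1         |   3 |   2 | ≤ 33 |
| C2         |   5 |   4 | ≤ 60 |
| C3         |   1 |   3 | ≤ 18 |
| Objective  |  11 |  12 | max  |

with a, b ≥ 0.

Evaluate the objective at each vertex of the feasible region:
  z(0, 0) = 0
  z(11, 0) = 121
  z(9, 3) = 135  ←
  z(0, 6) = 72
The maximum is at a = 9, b = 3.

a = 9, b = 3, z = 135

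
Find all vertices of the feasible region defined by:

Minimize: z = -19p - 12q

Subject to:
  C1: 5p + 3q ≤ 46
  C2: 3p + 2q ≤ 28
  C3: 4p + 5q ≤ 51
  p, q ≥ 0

(0, 0), (9.2, 0), (8, 2), (5.429, 5.857), (0, 10.2)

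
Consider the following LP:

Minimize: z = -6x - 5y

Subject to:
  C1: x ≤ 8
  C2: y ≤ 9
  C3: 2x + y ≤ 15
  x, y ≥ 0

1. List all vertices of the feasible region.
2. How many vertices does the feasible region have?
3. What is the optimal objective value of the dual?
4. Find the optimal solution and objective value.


1. (0, 0), (7.5, 0), (3, 9), (0, 9)
2. 4
3. -63
4. x = 3, y = 9, z = -63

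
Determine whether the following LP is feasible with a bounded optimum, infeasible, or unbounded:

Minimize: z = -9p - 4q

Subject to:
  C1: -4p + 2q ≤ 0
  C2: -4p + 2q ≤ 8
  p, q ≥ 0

Unbounded (objective can decrease without bound)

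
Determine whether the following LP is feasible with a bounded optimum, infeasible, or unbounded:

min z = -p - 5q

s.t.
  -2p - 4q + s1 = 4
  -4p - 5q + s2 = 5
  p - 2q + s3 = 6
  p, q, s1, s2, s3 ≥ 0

Unbounded (objective can decrease without bound)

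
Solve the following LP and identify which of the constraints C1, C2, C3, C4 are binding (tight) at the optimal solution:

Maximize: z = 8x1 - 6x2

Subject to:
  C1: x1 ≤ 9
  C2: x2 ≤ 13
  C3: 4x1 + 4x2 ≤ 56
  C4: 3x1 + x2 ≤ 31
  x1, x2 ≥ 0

At x1 = 9, x2 = 0, compute slack b - a·x for each constraint:
  C1: 9 − 9 = 0  (binding)
  C2: 13 − 0 = 13  (slack)
  C3: 56 − 36 = 20  (slack)
  C4: 31 − 27 = 4  (slack)

Optimal: x1 = 9, x2 = 0
Binding: C1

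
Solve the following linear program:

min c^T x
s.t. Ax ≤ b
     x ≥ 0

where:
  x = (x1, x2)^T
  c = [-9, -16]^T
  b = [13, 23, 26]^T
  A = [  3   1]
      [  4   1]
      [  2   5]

Evaluate the objective at each vertex of the feasible region:
  z(0, 0) = 0
  z(4.333, 0) = -39
  z(3, 4) = -91  ←
  z(0, 5.2) = -83.2
The minimum is at x1 = 3, x2 = 4.

x1 = 3, x2 = 4, z = -91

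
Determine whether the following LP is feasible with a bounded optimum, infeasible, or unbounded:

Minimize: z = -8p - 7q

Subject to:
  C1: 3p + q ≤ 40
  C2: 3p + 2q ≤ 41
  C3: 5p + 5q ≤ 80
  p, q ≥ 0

Feasible with a bounded optimal solution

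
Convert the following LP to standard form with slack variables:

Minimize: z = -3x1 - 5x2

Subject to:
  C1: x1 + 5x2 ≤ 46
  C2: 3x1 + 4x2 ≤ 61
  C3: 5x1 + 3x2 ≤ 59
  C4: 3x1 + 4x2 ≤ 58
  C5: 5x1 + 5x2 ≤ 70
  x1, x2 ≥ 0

min z = -3x1 - 5x2

s.t.
  x1 + 5x2 + s1 = 46
  3x1 + 4x2 + s2 = 61
  5x1 + 3x2 + s3 = 59
  3x1 + 4x2 + s4 = 58
  5x1 + 5x2 + s5 = 70
  x1, x2, s1, s2, s3, s4, s5 ≥ 0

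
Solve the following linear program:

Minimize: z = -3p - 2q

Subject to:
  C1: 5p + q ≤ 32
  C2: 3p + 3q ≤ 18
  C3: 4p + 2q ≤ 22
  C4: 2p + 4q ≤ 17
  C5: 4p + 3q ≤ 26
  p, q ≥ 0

Evaluate the objective at each vertex of the feasible region:
  z(0, 0) = 0
  z(5.5, 0) = -16.5
  z(5, 1) = -17  ←
  z(3.5, 2.5) = -15.5
  z(0, 4.25) = -8.5
The minimum is at p = 5, q = 1.

p = 5, q = 1, z = -17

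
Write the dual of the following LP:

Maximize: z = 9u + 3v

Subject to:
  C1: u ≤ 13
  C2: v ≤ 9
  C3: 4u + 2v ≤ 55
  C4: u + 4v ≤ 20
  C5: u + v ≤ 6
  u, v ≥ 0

Primal max cᵀx s.t. Ax ≤ b, x ≥ 0  →  Dual min bᵀy s.t. Aᵀy ≥ c, y ≥ 0.

Minimize: z = 13y1 + 9y2 + 55y3 + 20y4 + 6y5

Subject to:
  y1 + 4y3 + y4 + y5 ≥ 9
  y2 + 2y3 + 4y4 + y5 ≥ 3
  y1, y2, y3, y4, y5 ≥ 0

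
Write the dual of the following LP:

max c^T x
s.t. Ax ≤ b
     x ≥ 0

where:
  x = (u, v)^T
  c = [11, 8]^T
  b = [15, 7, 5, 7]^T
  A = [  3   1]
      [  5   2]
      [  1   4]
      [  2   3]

Primal max cᵀx s.t. Ax ≤ b, x ≥ 0  →  Dual min bᵀy s.t. Aᵀy ≥ c, y ≥ 0.

Minimize: z = 15y1 + 7y2 + 5y3 + 7y4

Subject to:
  3y1 + 5y2 + y3 + 2y4 ≥ 11
  y1 + 2y2 + 4y3 + 3y4 ≥ 8
  y1, y2, y3, y4 ≥ 0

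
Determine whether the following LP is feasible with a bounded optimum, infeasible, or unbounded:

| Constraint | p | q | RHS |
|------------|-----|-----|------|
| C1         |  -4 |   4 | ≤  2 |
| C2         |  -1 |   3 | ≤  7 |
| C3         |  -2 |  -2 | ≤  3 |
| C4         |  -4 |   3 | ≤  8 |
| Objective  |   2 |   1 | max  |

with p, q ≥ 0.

Unbounded (objective can increase without bound)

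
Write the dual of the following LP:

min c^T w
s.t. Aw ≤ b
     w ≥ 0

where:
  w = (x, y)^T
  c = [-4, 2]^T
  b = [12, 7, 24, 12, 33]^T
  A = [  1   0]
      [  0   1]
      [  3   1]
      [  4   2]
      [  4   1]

Primal min cᵀx s.t. Ax ≤ b, x ≥ 0  →  Dual max −bᵀy s.t. Aᵀy ≥ −c, y ≥ 0.

Maximize: z = -12y1 - 7y2 - 24y3 - 12y4 - 33y5

Subject to:
  y1 + 3y3 + 4y4 + 4y5 ≥ 4
  y2 + y3 + 2y4 + y5 ≥ -2
  y1, y2, y3, y4, y5 ≥ 0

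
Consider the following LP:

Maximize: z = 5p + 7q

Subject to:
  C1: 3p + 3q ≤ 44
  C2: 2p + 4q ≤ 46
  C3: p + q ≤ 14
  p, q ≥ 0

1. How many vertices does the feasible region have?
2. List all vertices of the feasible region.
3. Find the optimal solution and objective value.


1. 4
2. (0, 0), (14, 0), (5, 9), (0, 11.5)
3. p = 5, q = 9, z = 88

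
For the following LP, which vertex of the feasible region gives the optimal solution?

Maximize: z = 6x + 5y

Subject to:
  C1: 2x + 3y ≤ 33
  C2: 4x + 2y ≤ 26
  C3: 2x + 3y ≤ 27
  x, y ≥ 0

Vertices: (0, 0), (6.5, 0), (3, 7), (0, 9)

Evaluate the objective at each vertex of the feasible region:
  z(0, 0) = 0
  z(6.5, 0) = 39
  z(3, 7) = 53  ←
  z(0, 9) = 45
The maximum is at x = 3, y = 7.

(3, 7)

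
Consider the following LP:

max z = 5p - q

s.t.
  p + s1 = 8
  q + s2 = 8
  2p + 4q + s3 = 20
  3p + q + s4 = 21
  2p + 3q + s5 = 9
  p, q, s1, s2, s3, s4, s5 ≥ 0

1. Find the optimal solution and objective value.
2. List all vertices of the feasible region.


1. p = 4.5, q = 0, z = 22.5
2. (0, 0), (4.5, 0), (0, 3)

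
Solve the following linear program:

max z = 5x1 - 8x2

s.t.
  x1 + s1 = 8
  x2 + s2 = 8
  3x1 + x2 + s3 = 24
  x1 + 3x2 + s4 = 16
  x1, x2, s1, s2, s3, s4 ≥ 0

Evaluate the objective at each vertex of the feasible region:
  z(0, 0) = 0
  z(8, 0) = 40  ←
  z(7, 3) = 11
  z(0, 5.333) = -42.67
The maximum is at x1 = 8, x2 = 0.

x1 = 8, x2 = 0, z = 40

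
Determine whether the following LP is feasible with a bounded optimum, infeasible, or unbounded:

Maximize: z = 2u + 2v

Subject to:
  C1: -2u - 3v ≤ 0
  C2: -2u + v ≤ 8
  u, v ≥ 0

Unbounded (objective can increase without bound)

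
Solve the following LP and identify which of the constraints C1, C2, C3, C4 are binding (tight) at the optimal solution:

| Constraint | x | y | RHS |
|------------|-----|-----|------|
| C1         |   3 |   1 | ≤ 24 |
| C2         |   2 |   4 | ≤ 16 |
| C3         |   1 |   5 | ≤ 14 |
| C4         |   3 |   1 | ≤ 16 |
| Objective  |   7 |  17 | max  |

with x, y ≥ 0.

At x = 4, y = 2, compute slack b - a·x for each constraint:
  C1: 24 − 14 = 10  (slack)
  C2: 16 − 16 = 0  (binding)
  C3: 14 − 14 = 0  (binding)
  C4: 16 − 14 = 2  (slack)

Optimal: x = 4, y = 2
Binding: C2, C3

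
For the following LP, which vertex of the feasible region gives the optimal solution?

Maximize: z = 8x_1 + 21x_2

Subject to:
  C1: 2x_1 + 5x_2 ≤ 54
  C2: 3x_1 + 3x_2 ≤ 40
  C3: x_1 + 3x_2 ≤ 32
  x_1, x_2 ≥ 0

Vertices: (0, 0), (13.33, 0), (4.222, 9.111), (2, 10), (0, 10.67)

Evaluate the objective at each vertex of the feasible region:
  z(0, 0) = 0
  z(13.33, 0) = 106.7
  z(4.222, 9.111) = 225.1
  z(2, 10) = 226  ←
  z(0, 10.67) = 224
The maximum is at x_1 = 2, x_2 = 10.

(2, 10)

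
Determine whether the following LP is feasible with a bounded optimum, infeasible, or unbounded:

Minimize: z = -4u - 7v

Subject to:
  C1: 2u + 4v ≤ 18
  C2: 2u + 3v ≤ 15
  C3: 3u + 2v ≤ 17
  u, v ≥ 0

Feasible with a bounded optimal solution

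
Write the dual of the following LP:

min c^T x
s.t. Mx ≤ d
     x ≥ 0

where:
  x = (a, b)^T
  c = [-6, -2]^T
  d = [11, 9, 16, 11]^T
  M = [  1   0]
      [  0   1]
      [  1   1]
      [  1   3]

Primal min cᵀx s.t. Ax ≤ b, x ≥ 0  →  Dual max −bᵀy s.t. Aᵀy ≥ −c, y ≥ 0.

Maximize: z = -11y1 - 9y2 - 16y3 - 11y4

Subject to:
  y1 + y3 + y4 ≥ 6
  y2 + y3 + 3y4 ≥ 2
  y1, y2, y3, y4 ≥ 0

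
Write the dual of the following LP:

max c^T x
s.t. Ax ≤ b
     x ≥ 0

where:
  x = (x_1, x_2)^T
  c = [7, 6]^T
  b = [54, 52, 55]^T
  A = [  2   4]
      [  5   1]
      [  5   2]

Primal max cᵀx s.t. Ax ≤ b, x ≥ 0  →  Dual min bᵀy s.t. Aᵀy ≥ c, y ≥ 0.

Minimize: z = 54y1 + 52y2 + 55y3

Subject to:
  2y1 + 5y2 + 5y3 ≥ 7
  4y1 + y2 + 2y3 ≥ 6
  y1, y2, y3 ≥ 0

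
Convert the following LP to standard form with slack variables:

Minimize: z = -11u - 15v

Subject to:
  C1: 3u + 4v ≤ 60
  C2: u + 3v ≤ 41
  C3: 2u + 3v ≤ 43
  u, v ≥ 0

min z = -11u - 15v

s.t.
  3u + 4v + s1 = 60
  u + 3v + s2 = 41
  2u + 3v + s3 = 43
  u, v, s1, s2, s3 ≥ 0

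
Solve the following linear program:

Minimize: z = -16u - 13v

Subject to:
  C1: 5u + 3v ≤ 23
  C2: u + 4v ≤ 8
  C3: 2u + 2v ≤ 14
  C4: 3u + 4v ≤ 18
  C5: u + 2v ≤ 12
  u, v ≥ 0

Evaluate the objective at each vertex of the feasible region:
  z(0, 0) = 0
  z(4.6, 0) = -73.6
  z(4, 1) = -77  ←
  z(0, 2) = -26
The minimum is at u = 4, v = 1.

u = 4, v = 1, z = -77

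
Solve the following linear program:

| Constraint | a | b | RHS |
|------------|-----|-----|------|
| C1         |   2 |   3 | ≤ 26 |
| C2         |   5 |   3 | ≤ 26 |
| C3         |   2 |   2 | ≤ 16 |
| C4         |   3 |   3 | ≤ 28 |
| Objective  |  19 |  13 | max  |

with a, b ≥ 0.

Evaluate the objective at each vertex of the feasible region:
  z(0, 0) = 0
  z(5.2, 0) = 98.8
  z(1, 7) = 110  ←
  z(0, 8) = 104
The maximum is at a = 1, b = 7.

a = 1, b = 7, z = 110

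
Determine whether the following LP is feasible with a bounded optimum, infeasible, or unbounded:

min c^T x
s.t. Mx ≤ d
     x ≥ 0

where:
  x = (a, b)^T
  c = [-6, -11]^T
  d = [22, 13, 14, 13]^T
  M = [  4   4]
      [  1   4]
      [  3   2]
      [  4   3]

Feasible with a bounded optimal solution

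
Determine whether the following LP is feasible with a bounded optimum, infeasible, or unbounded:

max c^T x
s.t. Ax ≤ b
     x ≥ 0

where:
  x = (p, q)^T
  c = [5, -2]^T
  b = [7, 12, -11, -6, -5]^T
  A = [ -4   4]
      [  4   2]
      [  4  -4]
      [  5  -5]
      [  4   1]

Infeasible (no feasible solution exists)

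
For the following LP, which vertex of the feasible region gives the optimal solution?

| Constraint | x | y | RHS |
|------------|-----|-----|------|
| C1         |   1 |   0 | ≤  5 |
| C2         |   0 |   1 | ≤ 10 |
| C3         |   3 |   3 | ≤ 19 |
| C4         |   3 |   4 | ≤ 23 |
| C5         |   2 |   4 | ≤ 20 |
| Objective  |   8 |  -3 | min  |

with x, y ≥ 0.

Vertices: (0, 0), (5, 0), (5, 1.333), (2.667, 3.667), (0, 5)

Evaluate the objective at each vertex of the feasible region:
  z(0, 0) = 0
  z(5, 0) = 40
  z(5, 1.333) = 36
  z(2.667, 3.667) = 10.33
  z(0, 5) = -15  ←
The minimum is at x = 0, y = 5.

(0, 5)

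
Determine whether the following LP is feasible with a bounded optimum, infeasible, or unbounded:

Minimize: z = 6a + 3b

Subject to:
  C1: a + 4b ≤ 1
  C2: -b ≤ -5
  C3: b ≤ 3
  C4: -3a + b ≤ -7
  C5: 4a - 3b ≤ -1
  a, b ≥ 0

Infeasible (no feasible solution exists)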